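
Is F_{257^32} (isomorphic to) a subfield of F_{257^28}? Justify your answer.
No: F_{257^32} is not a subfield of F_{257^28}

F_{p^m} embeds in F_{p^n} iff m | n. Here 32 ∤ 28 (since 28 = 0·32 + 28 with remainder 28 ≠ 0), so F_{257^32} is not a subfield of F_{257^28}. Equivalently: if it were, the tower law would give 32 = [F_{257^32}:F_257] dividing [F_{257^28}:F_257] = 28, contradiction.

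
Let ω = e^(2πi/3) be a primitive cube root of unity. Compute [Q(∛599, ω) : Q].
[Q(∛599, ω) : Q] = 6

[Q(∛599):Q] = 3 (min poly x^3 - 599, irreducible since 599 is not a perfect cube). [Q(ω):Q] = 2 (min poly x^2 + x + 1). Since Q(∛599) ⊂ R and ω ∉ R, we have ω ∉ Q(∛599), so x^2 + x + 1 remains irreducible over Q(∛599) and [Q(∛599, ω) : Q(∛599)] = 2. By the tower law, [Q(∛599, ω) : Q] = 3 · 2 = 6. (In fact Q(∛599, ω) is the splitting field of x^3 - 599 over Q.)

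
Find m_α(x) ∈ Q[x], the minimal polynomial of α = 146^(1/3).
m_α(x) = x^3 - 146

α satisfies α^3 = 146, so x^3 - 146 annihilates α. By the rational root test, a rational root p/q (in lowest terms) of x^3 - 146 would satisfy p^3 = 146 q^3, forcing q = 1 and p^3 = 146; but 146 is not a perfect cube, contradiction. A monic cubic over Q with no rational root is irreducible (any nontrivial factorization would include a linear factor). Hence x^3 - 146 is the minimal polynomial of α, and in particular [Q(α):Q] = 3.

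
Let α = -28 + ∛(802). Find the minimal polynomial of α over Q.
m_α(x) = x^3 + 84x^2 + 2352x + 21150

Set β = α + 28 = ∛(802), so β^3 = 802. Then (α + 28)^3 - 802 = 0, i.e. α is a root of g(x) = (x + 28)^3 - 802 = x^3 + 84x^2 + 2352x + 21150. Since g(x) = h(x + 28) where h(x) = x^3 - 802, and h is irreducible over Q (because 802 is not a perfect cube, so h has no rational root, and a monic cubic with no rational root is irreducible), g is also irreducible (irreducibility is preserved under the substitution x → x + 28). Hence m_α(x) = x^3 + 84x^2 + 2352x + 21150.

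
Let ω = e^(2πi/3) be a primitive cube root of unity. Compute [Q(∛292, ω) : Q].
[Q(∛292, ω) : Q] = 6

[Q(∛292):Q] = 3 (min poly x^3 - 292, irreducible since 292 is not a perfect cube). [Q(ω):Q] = 2 (min poly x^2 + x + 1). Since Q(∛292) ⊂ R and ω ∉ R, we have ω ∉ Q(∛292), so x^2 + x + 1 remains irreducible over Q(∛292) and [Q(∛292, ω) : Q(∛292)] = 2. By the tower law, [Q(∛292, ω) : Q] = 3 · 2 = 6. (In fact Q(∛292, ω) is the splitting field of x^3 - 292 over Q.)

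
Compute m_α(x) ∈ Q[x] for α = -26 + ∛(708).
m_α(x) = x^3 + 78x^2 + 2028x + 16868

Set β = α + 26 = ∛(708), so β^3 = 708. Then (α + 26)^3 - 708 = 0, i.e. α is a root of g(x) = (x + 26)^3 - 708 = x^3 + 78x^2 + 2028x + 16868. Since g(x) = h(x + 26) where h(x) = x^3 - 708, and h is irreducible over Q (because 708 is not a perfect cube, so h has no rational root, and a monic cubic with no rational root is irreducible), g is also irreducible (irreducibility is preserved under the substitution x → x + 26). Hence m_α(x) = x^3 + 78x^2 + 2028x + 16868.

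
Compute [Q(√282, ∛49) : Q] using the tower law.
[Q(√282, ∛49) : Q] = 6

Let L = Q(√282, ∛49). Since Q(√282) ⊂ L and [Q(√282):Q] = 2, the tower law gives 2 | [L:Q]. Likewise Q(∛49) ⊂ L with [Q(∛49):Q] = 3 (because 49 is not a perfect cube), so 3 | [L:Q]. As gcd(2,3) = 1, [L:Q] is divisible by 6. Conversely L is generated over Q by √282 and ∛49, so [L:Q] ≤ 2·3 = 6. Therefore [Q(√282, ∛49) : Q] = 6.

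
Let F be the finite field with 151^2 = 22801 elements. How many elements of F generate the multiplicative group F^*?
There are φ(22800) = 5760 primitive elements

F_q^* is cyclic of order q - 1 = 22800. A cyclic group of order m has exactly φ(m) generators. Here m = 22800 = 2^4 · 3 · 5^2 · 19, so the number of primitive elements is φ(22800) = 5760.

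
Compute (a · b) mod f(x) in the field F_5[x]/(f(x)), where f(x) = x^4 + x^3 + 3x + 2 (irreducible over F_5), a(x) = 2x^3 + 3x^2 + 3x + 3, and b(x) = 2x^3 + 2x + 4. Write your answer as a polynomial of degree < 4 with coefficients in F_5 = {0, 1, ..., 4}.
a · b ≡ 4x^2 + 1 (mod f(x))

Multiply in F_5[x]: a(x)·b(x) = (2x^3 + 3x^2 + 3x + 3)·(2x^3 + 2x + 4) = 4x^6 + x^5 + 3x^2 + 3x + 2. This has degree ≥ 4, so divide by f(x) over F_5: 4x^6 + x^5 + 3x^2 + 3x + 2 = (4x^2 + 2x + 3)·(x^4 + x^3 + 3x + 2) + (4x^2 + 1). Hence a·b ≡ 4x^2 + 1 (mod f). (F_5[x]/(f) is a field with 5^4 = 625 elements since f is irreducible of degree 4.)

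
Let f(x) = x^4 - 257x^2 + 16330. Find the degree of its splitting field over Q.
[K : Q] = 4

Solving the quadratic in x^2: x^2 = (257 ± √(257^2 - 4·16330))/2 = (257 ± √729)/2 = (257 ± 27)/2, giving x^2 = 115 or x^2 = 142. So f(x) = (x^2 - 115)(x^2 - 142) and the roots of f are ±√115, ±√142. Hence the splitting field is K = Q(√115, √142). Since 115 and 142 are distinct squarefree integers > 1, their product 16330 is not a perfect square, so √142 ∉ Q(√115). By the tower law [K:Q] = [Q(√115,√142):Q(√115)] · [Q(√115):Q] = 2 · 2 = 4.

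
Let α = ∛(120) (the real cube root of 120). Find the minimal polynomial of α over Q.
m_α(x) = x^3 - 120

α satisfies α^3 = 120, so x^3 - 120 annihilates α. By the rational root test, a rational root p/q (in lowest terms) of x^3 - 120 would satisfy p^3 = 120 q^3, forcing q = 1 and p^3 = 120; but 120 is not a perfect cube, contradiction. A monic cubic over Q with no rational root is irreducible (any nontrivial factorization would include a linear factor). Hence x^3 - 120 is the minimal polynomial of α, and in particular [Q(α):Q] = 3.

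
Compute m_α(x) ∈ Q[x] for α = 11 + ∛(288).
m_α(x) = x^3 - 33x^2 + 363x - 1619

Set β = α - 11 = ∛(288), so β^3 = 288. Then (α - 11)^3 - 288 = 0, i.e. α is a root of g(x) = (x - 11)^3 - 288 = x^3 - 33x^2 + 363x - 1619. Since g(x) = h(x - 11) where h(x) = x^3 - 288, and h is irreducible over Q (because 288 is not a perfect cube, so h has no rational root, and a monic cubic with no rational root is irreducible), g is also irreducible (irreducibility is preserved under the substitution x → x - 11). Hence m_α(x) = x^3 - 33x^2 + 363x - 1619.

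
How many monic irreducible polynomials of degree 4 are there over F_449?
There are 10160690400 monic irreducible polynomials of degree 4 over F_449

Each element of F_{449^4} that lies in no proper subfield is a root of exactly one monic irreducible of degree 4 over F_449, and each such polynomial has 4 distinct roots in F_{449^4}. By Möbius inversion the count is N_449(4) = (1/4) Σ_{d|4} μ(4/d) · 449^d = (1/4)(μ(4)·449^1 + μ(2)·449^2 + μ(1)·449^4) = 40642761600/4 = 10160690400.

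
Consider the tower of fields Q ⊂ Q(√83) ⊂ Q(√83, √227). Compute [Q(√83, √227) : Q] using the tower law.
[Q(√83, √227) : Q] = 4

[Q(√83):Q] = 2 (min poly x^2 - 83, irreducible since 83 is squarefree > 1). For the top step, suppose √227 ∈ Q(√83), say √227 = c + d√83 with c, d ∈ Q. Squaring: 227 = c^2 + 83d^2 + 2cd√83. Since √83 ∉ Q this forces 2cd = 0. If d = 0 then √227 = c ∈ Q, contradicting 227 squarefree > 1. If c = 0 then 227 = 83d^2, so 83·227 = (83d)^2 is a perfect square in Q — but 83·227 = 18841 is not a perfect square (since 83 and 227 are distinct squarefree integers). Contradiction. Hence √227 ∉ Q(√83), so x^2 - 227 stays irreducible over Q(√83) and [Q(√83, √227) : Q(√83)] = 2. By the tower law, [Q(√83, √227) : Q] = 2 · 2 = 4.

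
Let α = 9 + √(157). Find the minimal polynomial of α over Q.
m_α(x) = x^2 - 18x - 76

From α - 9 = √(157), squaring gives (α - 9)^2 = 157, i.e. α^2 - 18α + 81 = 157, so α^2 - 18α - 76 = 0. The discriminant of x^2 - 18x - 76 is (-18)^2 - 4·(-76) = 324 + 304 = 628, and 4·(157) is not a perfect square in Q since 157 is squarefree and ≠ 1. Hence x^2 - 18x - 76 is irreducible over Q and is the minimal polynomial of α.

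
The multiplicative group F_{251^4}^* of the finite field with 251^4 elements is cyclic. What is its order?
|F_{251^4}^*| = 3969126000

F_{251^4} has 251^4 = 3969126001 elements; its multiplicative group consists of all nonzero elements, so |F_{251^4}^*| = 3969126001 - 1 = 3969126000. (It is cyclic since any finite subgroup of the multiplicative group of a field is cyclic.)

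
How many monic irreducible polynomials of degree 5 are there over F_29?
There are 4102224 monic irreducible polynomials of degree 5 over F_29

Each element of F_{29^5} that lies in no proper subfield is a root of exactly one monic irreducible of degree 5 over F_29, and each such polynomial has 5 distinct roots in F_{29^5}. By Möbius inversion the count is N_29(5) = (1/5) Σ_{d|5} μ(5/d) · 29^d = (1/5)(μ(5)·29^1 + μ(1)·29^5) = 20511120/5 = 4102224.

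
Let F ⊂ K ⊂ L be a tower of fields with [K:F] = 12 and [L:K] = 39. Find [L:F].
[L:F] = 468

The tower law says that for any tower of field extensions F ⊂ K ⊂ L with finite degrees, [L:F] = [L:K] · [K:F]. Here this gives [L:F] = 39 · 12 = 468.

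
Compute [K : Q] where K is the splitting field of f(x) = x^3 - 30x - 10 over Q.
[K : Q] = 6

By the rational root test, any rational root of the monic integer polynomial f(x) = x^3 - 30x - 10 must be an integer dividing the constant term -10, i.e. one of ±{1, 2, 5, 10}. Evaluating: f(1) = -39, f(-1) = 19, f(2) = -62, f(-2) = 42, f(5) = -35, f(-5) = 15, f(10) = 690, f(-10) = -710; none is 0, so f has no rational root and is therefore irreducible over Q (a cubic with no linear factor over a field is irreducible). For an irreducible cubic, the Galois group is A_3 or S_3 according as the discriminant disc(f) = -4a^3 - 27b^2 = -4·(-30)^3 - 27·(-10)^2 = 105300 is or is not a square in Q. Here disc(f) = 105300 is not a perfect square in Q, so the Galois group of f over Q is not contained in A_3 and must be all of S_3. The splitting field has degree |S_3| = 6 over Q, so [K : Q] = 6.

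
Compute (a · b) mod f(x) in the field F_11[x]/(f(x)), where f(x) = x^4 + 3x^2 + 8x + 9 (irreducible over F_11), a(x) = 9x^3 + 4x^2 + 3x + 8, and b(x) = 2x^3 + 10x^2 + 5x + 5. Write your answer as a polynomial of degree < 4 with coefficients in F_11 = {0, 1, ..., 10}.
a · b ≡ 3x^3 + 4x^2 + 10x + 4 (mod f(x))

Multiply in F_11[x]: a(x)·b(x) = (9x^3 + 4x^2 + 3x + 8)·(2x^3 + 10x^2 + 5x + 5) = 7x^6 + 10x^5 + 3x^4 + x^3 + 5x^2 + 7. This has degree ≥ 4, so divide by f(x) over F_11: 7x^6 + 10x^5 + 3x^4 + x^3 + 5x^2 + 7 = (7x^2 + 10x + 4)·(x^4 + 3x^2 + 8x + 9) + (3x^3 + 4x^2 + 10x + 4). Hence a·b ≡ 3x^3 + 4x^2 + 10x + 4 (mod f). (F_11[x]/(f) is a field with 11^4 = 14641 elements since f is irreducible of degree 4.)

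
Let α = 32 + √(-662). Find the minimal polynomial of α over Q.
m_α(x) = x^2 - 64x + 1686

From α - 32 = √(-662), squaring gives (α - 32)^2 = -662, i.e. α^2 - 64α + 1024 = -662, so α^2 - 64α + 1686 = 0. The discriminant of x^2 - 64x + 1686 is (-64)^2 - 4·(1686) = 4096 - 6744 = -2648, and 4·(-662) is not a perfect square in Q since -662 is squarefree and ≠ 1. Hence x^2 - 64x + 1686 is irreducible over Q and is the minimal polynomial of α.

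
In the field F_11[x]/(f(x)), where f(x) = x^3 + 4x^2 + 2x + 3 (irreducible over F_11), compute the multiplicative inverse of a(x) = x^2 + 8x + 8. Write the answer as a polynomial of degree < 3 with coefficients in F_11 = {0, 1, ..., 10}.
a(x)^(-1) ≡ 2x^2 + 7x + 3 (mod f(x))

Since f is irreducible over F_11, F_11[x]/(f) is a field and a(x) ≠ 0 has an inverse. Apply the extended Euclidean algorithm to f(x) and a(x) in F_11[x]: f(x) = (x + 7)·a(x) + (4x + 2);  a(x) = (3x + 6)·(4x + 2) + (7). The last nonzero remainder is the constant 7 = gcd(f, a) in F_11. Back-substituting through the division chain expresses 7 = s(x)·a(x) + t(x)·f(x) with s(x) ≡ 3x^2 + 5x + 10 (mod f), so (3x^2 + 5x + 10)·a(x) ≡ 7 (mod f). Multiplying by 7^(-1) ≡ 8 in F_11 gives a(x)^(-1) ≡ 8·(3x^2 + 5x + 10) ≡ 2x^2 + 7x + 3 (mod f). Check: (x^2 + 8x + 8)·(2x^2 + 7x + 3) = 2x^4 + x^3 + 9x^2 + 3x + 2 ≡ 1 (mod x^3 + 4x^2 + 2x + 3).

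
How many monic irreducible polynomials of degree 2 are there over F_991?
There are 490545 monic irreducible polynomials of degree 2 over F_991

Each element of F_{991^2} that lies in no proper subfield is a root of exactly one monic irreducible of degree 2 over F_991, and each such polynomial has 2 distinct roots in F_{991^2}. By Möbius inversion the count is N_991(2) = (1/2) Σ_{d|2} μ(2/d) · 991^d = (1/2)(μ(2)·991^1 + μ(1)·991^2) = 981090/2 = 490545.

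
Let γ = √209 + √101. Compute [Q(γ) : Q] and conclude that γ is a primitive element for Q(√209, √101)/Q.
[Q(γ) : Q] = 4 (equivalently, Q(γ) = Q(√209, √101))

Obviously Q(γ) ⊆ Q(√209, √101), and [Q(√209, √101):Q] = 4 (since 209, 101 are distinct squarefree integers > 1 with 21109 not a perfect square). To show equality we compute the minimal polynomial of γ. From γ = √209 + √101: γ^2 = 209 + 2√(21109) + 101 = 310 + 2√(21109), so γ^2 - 310 = 2√(21109); squaring, (γ^2 - 310)^2 = 4·21109, i.e. γ^4 - 620γ^2 + 96100 - 84436 = 0, i.e. γ^4 - 620γ^2 + 11664 = 0. So γ is a root of x^4 - 620x^2 + 11664. This polynomial is irreducible over Q: it has no rational root (each ±√209 ± √101 is irrational), and any factorization into two quadratics over Q would force √(21109) ∈ Q (pairing opposite roots) or √209, √101 ∈ Q (other pairings), all impossible. Hence [Q(γ):Q] = 4 = [Q(√209, √101):Q], so Q(γ) = Q(√209, √101).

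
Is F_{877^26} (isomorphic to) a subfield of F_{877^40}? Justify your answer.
No: F_{877^26} is not a subfield of F_{877^40}

F_{p^m} embeds in F_{p^n} iff m | n. Here 26 ∤ 40 (since 40 = 1·26 + 14 with remainder 14 ≠ 0), so F_{877^26} is not a subfield of F_{877^40}. Equivalently: if it were, the tower law would give 26 = [F_{877^26}:F_877] dividing [F_{877^40}:F_877] = 40, contradiction.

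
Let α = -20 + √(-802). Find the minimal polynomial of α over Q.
m_α(x) = x^2 + 40x + 1202

From α + 20 = √(-802), squaring gives (α + 20)^2 = -802, i.e. α^2 + 40α + 400 = -802, so α^2 + 40α + 1202 = 0. The discriminant of x^2 + 40x + 1202 is (40)^2 - 4·(1202) = 1600 - 4808 = -3208, and 4·(-802) is not a perfect square in Q since -802 is squarefree and ≠ 1. Hence x^2 + 40x + 1202 is irreducible over Q and is the minimal polynomial of α.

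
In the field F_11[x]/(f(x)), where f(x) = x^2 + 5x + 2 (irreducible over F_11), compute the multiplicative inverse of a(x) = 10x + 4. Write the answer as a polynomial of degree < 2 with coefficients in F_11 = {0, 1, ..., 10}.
a(x)^(-1) ≡ 9x + 4 (mod f(x))

Since f is irreducible over F_11, F_11[x]/(f) is a field and a(x) ≠ 0 has an inverse. Apply the extended Euclidean algorithm to f(x) and a(x) in F_11[x]: f(x) = (10x + 2)·a(x) + (5). The last nonzero remainder is the constant 5 = gcd(f, a) in F_11. Back-substituting through the division chain expresses 5 = s(x)·a(x) + t(x)·f(x) with s(x) ≡ x + 9 (mod f), so (x + 9)·a(x) ≡ 5 (mod f). Multiplying by 5^(-1) ≡ 9 in F_11 gives a(x)^(-1) ≡ 9·(x + 9) ≡ 9x + 4 (mod f). Check: (10x + 4)·(9x + 4) = 2x^2 + 10x + 5 ≡ 1 (mod x^2 + 5x + 2).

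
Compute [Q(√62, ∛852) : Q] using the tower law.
[Q(√62, ∛852) : Q] = 6

Let L = Q(√62, ∛852). Since Q(√62) ⊂ L and [Q(√62):Q] = 2, the tower law gives 2 | [L:Q]. Likewise Q(∛852) ⊂ L with [Q(∛852):Q] = 3 (because 852 is not a perfect cube), so 3 | [L:Q]. As gcd(2,3) = 1, [L:Q] is divisible by 6. Conversely L is generated over Q by √62 and ∛852, so [L:Q] ≤ 2·3 = 6. Therefore [Q(√62, ∛852) : Q] = 6.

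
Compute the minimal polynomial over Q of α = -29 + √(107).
m_α(x) = x^2 + 58x + 734

From α + 29 = √(107), squaring gives (α + 29)^2 = 107, i.e. α^2 + 58α + 841 = 107, so α^2 + 58α + 734 = 0. The discriminant of x^2 + 58x + 734 is (58)^2 - 4·(734) = 3364 - 2936 = 428, and 4·(107) is not a perfect square in Q since 107 is squarefree and ≠ 1. Hence x^2 + 58x + 734 is irreducible over Q and is the minimal polynomial of α.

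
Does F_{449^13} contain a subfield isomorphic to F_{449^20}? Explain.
No: F_{449^20} is not a subfield of F_{449^13}

F_{p^m} embeds in F_{p^n} iff m | n. Here 20 ∤ 13 (since 13 = 0·20 + 13 with remainder 13 ≠ 0), so F_{449^20} is not a subfield of F_{449^13}. Equivalently: if it were, the tower law would give 20 = [F_{449^20}:F_449] dividing [F_{449^13}:F_449] = 13, contradiction.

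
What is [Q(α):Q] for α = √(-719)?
[Q(α):Q] = 2

[Q(α):Q] equals the degree of the minimal polynomial of α. Here α^2 = -719 and x^2 + 719 is irreducible (d = -719 is squarefree, ≠ 1, hence not a square), so deg(m_α) = 2. Thus [Q(α):Q] = 2.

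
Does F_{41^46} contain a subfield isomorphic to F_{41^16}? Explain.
No: F_{41^16} is not a subfield of F_{41^46}

F_{p^m} embeds in F_{p^n} iff m | n. Here 16 ∤ 46 (since 46 = 2·16 + 14 with remainder 14 ≠ 0), so F_{41^16} is not a subfield of F_{41^46}. Equivalently: if it were, the tower law would give 16 = [F_{41^16}:F_41] dividing [F_{41^46}:F_41] = 46, contradiction.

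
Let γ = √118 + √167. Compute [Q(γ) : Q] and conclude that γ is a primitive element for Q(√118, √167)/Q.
[Q(γ) : Q] = 4 (equivalently, Q(γ) = Q(√118, √167))

Obviously Q(γ) ⊆ Q(√118, √167), and [Q(√118, √167):Q] = 4 (since 118, 167 are distinct squarefree integers > 1 with 19706 not a perfect square). To show equality we compute the minimal polynomial of γ. From γ = √118 + √167: γ^2 = 118 + 2√(19706) + 167 = 285 + 2√(19706), so γ^2 - 285 = 2√(19706); squaring, (γ^2 - 285)^2 = 4·19706, i.e. γ^4 - 570γ^2 + 81225 - 78824 = 0, i.e. γ^4 - 570γ^2 + 2401 = 0. So γ is a root of x^4 - 570x^2 + 2401. This polynomial is irreducible over Q: it has no rational root (each ±√118 ± √167 is irrational), and any factorization into two quadratics over Q would force √(19706) ∈ Q (pairing opposite roots) or √118, √167 ∈ Q (other pairings), all impossible. Hence [Q(γ):Q] = 4 = [Q(√118, √167):Q], so Q(γ) = Q(√118, √167).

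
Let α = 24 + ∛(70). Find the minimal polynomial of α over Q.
m_α(x) = x^3 - 72x^2 + 1728x - 13894

Set β = α - 24 = ∛(70), so β^3 = 70. Then (α - 24)^3 - 70 = 0, i.e. α is a root of g(x) = (x - 24)^3 - 70 = x^3 - 72x^2 + 1728x - 13894. Since g(x) = h(x - 24) where h(x) = x^3 - 70, and h is irreducible over Q (because 70 is not a perfect cube, so h has no rational root, and a monic cubic with no rational root is irreducible), g is also irreducible (irreducibility is preserved under the substitution x → x - 24). Hence m_α(x) = x^3 - 72x^2 + 1728x - 13894.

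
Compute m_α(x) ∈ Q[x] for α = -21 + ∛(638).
m_α(x) = x^3 + 63x^2 + 1323x + 8623

Set β = α + 21 = ∛(638), so β^3 = 638. Then (α + 21)^3 - 638 = 0, i.e. α is a root of g(x) = (x + 21)^3 - 638 = x^3 + 63x^2 + 1323x + 8623. Since g(x) = h(x + 21) where h(x) = x^3 - 638, and h is irreducible over Q (because 638 is not a perfect cube, so h has no rational root, and a monic cubic with no rational root is irreducible), g is also irreducible (irreducibility is preserved under the substitution x → x + 21). Hence m_α(x) = x^3 + 63x^2 + 1323x + 8623.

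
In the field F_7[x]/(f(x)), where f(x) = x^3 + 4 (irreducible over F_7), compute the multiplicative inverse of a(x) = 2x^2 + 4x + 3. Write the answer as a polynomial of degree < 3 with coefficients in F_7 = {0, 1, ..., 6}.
a(x)^(-1) ≡ 2x^2 + 4 (mod f(x))

Since f is irreducible over F_7, F_7[x]/(f) is a field and a(x) ≠ 0 has an inverse. Apply the extended Euclidean algorithm to f(x) and a(x) in F_7[x]: f(x) = (4x + 6)·a(x) + (6x);  a(x) = (5x + 3)·(6x) + (3). The last nonzero remainder is the constant 3 = gcd(f, a) in F_7. Back-substituting through the division chain expresses 3 = s(x)·a(x) + t(x)·f(x) with s(x) ≡ 6x^2 + 5 (mod f), so (6x^2 + 5)·a(x) ≡ 3 (mod f). Multiplying by 3^(-1) ≡ 5 in F_7 gives a(x)^(-1) ≡ 5·(6x^2 + 5) ≡ 2x^2 + 4 (mod f). Check: (2x^2 + 4x + 3)·(2x^2 + 4) = 4x^4 + x^3 + 2x + 5 ≡ 1 (mod x^3 + 4).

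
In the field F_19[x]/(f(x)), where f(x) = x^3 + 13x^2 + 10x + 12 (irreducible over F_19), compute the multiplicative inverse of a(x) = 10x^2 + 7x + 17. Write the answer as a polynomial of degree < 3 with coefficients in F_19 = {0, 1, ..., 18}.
a(x)^(-1) ≡ 15x^2 + 17x + 8 (mod f(x))

Since f is irreducible over F_19, F_19[x]/(f) is a field and a(x) ≠ 0 has an inverse. Apply the extended Euclidean algorithm to f(x) and a(x) in F_19[x]: f(x) = (2x + 17)·a(x) + (9x + 8);  a(x) = (18x + 8)·(9x + 8) + (10). The last nonzero remainder is the constant 10 = gcd(f, a) in F_19. Back-substituting through the division chain expresses 10 = s(x)·a(x) + t(x)·f(x) with s(x) ≡ 17x^2 + 18x + 4 (mod f), so (17x^2 + 18x + 4)·a(x) ≡ 10 (mod f). Multiplying by 10^(-1) ≡ 2 in F_19 gives a(x)^(-1) ≡ 2·(17x^2 + 18x + 4) ≡ 15x^2 + 17x + 8 (mod f). Check: (10x^2 + 7x + 17)·(15x^2 + 17x + 8) = 17x^4 + 9x^3 + 17x^2 + 3x + 3 ≡ 1 (mod x^3 + 13x^2 + 10x + 12).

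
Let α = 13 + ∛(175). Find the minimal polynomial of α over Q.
m_α(x) = x^3 - 39x^2 + 507x - 2372

Set β = α - 13 = ∛(175), so β^3 = 175. Then (α - 13)^3 - 175 = 0, i.e. α is a root of g(x) = (x - 13)^3 - 175 = x^3 - 39x^2 + 507x - 2372. Since g(x) = h(x - 13) where h(x) = x^3 - 175, and h is irreducible over Q (because 175 is not a perfect cube, so h has no rational root, and a monic cubic with no rational root is irreducible), g is also irreducible (irreducibility is preserved under the substitution x → x - 13). Hence m_α(x) = x^3 - 39x^2 + 507x - 2372.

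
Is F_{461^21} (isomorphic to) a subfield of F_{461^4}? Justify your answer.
No: F_{461^21} is not a subfield of F_{461^4}

F_{p^m} embeds in F_{p^n} iff m | n. Here 21 ∤ 4 (since 4 = 0·21 + 4 with remainder 4 ≠ 0), so F_{461^21} is not a subfield of F_{461^4}. Equivalently: if it were, the tower law would give 21 = [F_{461^21}:F_461] dividing [F_{461^4}:F_461] = 4, contradiction.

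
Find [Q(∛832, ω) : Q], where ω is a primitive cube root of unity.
[Q(∛832, ω) : Q] = 6

[Q(∛832):Q] = 3 (min poly x^3 - 832, irreducible since 832 is not a perfect cube). [Q(ω):Q] = 2 (min poly x^2 + x + 1). Since Q(∛832) ⊂ R and ω ∉ R, we have ω ∉ Q(∛832), so x^2 + x + 1 remains irreducible over Q(∛832) and [Q(∛832, ω) : Q(∛832)] = 2. By the tower law, [Q(∛832, ω) : Q] = 3 · 2 = 6. (In fact Q(∛832, ω) is the splitting field of x^3 - 832 over Q.)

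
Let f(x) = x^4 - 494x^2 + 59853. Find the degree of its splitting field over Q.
[K : Q] = 4

Solving the quadratic in x^2: x^2 = (494 ± √(494^2 - 4·59853))/2 = (494 ± √4624)/2 = (494 ± 68)/2, giving x^2 = 213 or x^2 = 281. So f(x) = (x^2 - 213)(x^2 - 281) and the roots of f are ±√213, ±√281. Hence the splitting field is K = Q(√213, √281). Since 213 and 281 are distinct squarefree integers > 1, their product 59853 is not a perfect square, so √281 ∉ Q(√213). By the tower law [K:Q] = [Q(√213,√281):Q(√213)] · [Q(√213):Q] = 2 · 2 = 4.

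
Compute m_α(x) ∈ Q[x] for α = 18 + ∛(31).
m_α(x) = x^3 - 54x^2 + 972x - 5863

Set β = α - 18 = ∛(31), so β^3 = 31. Then (α - 18)^3 - 31 = 0, i.e. α is a root of g(x) = (x - 18)^3 - 31 = x^3 - 54x^2 + 972x - 5863. Since g(x) = h(x - 18) where h(x) = x^3 - 31, and h is irreducible over Q (because 31 is not a perfect cube, so h has no rational root, and a monic cubic with no rational root is irreducible), g is also irreducible (irreducibility is preserved under the substitution x → x - 18). Hence m_α(x) = x^3 - 54x^2 + 972x - 5863.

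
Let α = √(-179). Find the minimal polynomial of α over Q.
m_α(x) = x^2 + 179

α satisfies α^2 + 179 = 0, so x^2 + 179 annihilates α. Since d = -179 is squarefree and ≠ 1, it is not a perfect square in Q, so x^2 + 179 has no rational root and is therefore irreducible over Q (a degree-2 polynomial over a field is irreducible iff it has no root). Hence m_α(x) = x^2 + 179.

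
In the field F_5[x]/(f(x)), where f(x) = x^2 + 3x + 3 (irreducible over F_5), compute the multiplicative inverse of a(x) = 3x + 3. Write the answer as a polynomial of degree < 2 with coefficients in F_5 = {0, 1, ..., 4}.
a(x)^(-1) ≡ 3x + 1 (mod f(x))

Since f is irreducible over F_5, F_5[x]/(f) is a field and a(x) ≠ 0 has an inverse. Apply the extended Euclidean algorithm to f(x) and a(x) in F_5[x]: f(x) = (2x + 4)·a(x) + (1). The last nonzero remainder is the constant 1 = gcd(f, a) in F_5. Back-substituting through the division chain expresses 1 = s(x)·a(x) + t(x)·f(x) with s(x) ≡ 3x + 1 (mod f), so a(x)^(-1) ≡ s(x) = 3x + 1 (mod f). Check: (3x + 3)·(3x + 1) = 4x^2 + 2x + 3 ≡ 1 (mod x^2 + 3x + 3).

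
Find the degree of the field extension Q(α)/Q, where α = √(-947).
[Q(α):Q] = 2

[Q(α):Q] equals the degree of the minimal polynomial of α. Here α^2 = -947 and x^2 + 947 is irreducible (d = -947 is squarefree, ≠ 1, hence not a square), so deg(m_α) = 2. Thus [Q(α):Q] = 2.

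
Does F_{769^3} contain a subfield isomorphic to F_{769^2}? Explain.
No: F_{769^2} is not a subfield of F_{769^3}

F_{p^m} embeds in F_{p^n} iff m | n. Here 2 ∤ 3 (since 3 = 1·2 + 1 with remainder 1 ≠ 0), so F_{769^2} is not a subfield of F_{769^3}. Equivalently: if it were, the tower law would give 2 = [F_{769^2}:F_769] dividing [F_{769^3}:F_769] = 3, contradiction.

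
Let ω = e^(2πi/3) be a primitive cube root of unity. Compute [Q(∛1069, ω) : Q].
[Q(∛1069, ω) : Q] = 6

[Q(∛1069):Q] = 3 (min poly x^3 - 1069, irreducible since 1069 is not a perfect cube). [Q(ω):Q] = 2 (min poly x^2 + x + 1). Since Q(∛1069) ⊂ R and ω ∉ R, we have ω ∉ Q(∛1069), so x^2 + x + 1 remains irreducible over Q(∛1069) and [Q(∛1069, ω) : Q(∛1069)] = 2. By the tower law, [Q(∛1069, ω) : Q] = 3 · 2 = 6. (In fact Q(∛1069, ω) is the splitting field of x^3 - 1069 over Q.)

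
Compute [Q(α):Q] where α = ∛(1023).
[Q(α):Q] = 3

The minimal polynomial of α is x^3 - 1023, irreducible over Q since 1023 is not a perfect cube (so x^3 - 1023 has no rational root). Hence [Q(α):Q] = deg(m_α) = 3.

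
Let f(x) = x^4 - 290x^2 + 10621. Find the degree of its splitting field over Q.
[K : Q] = 4

Solving the quadratic in x^2: x^2 = (290 ± √(290^2 - 4·10621))/2 = (290 ± √41616)/2 = (290 ± 204)/2, giving x^2 = 43 or x^2 = 247. So f(x) = (x^2 - 43)(x^2 - 247) and the roots of f are ±√43, ±√247. Hence the splitting field is K = Q(√43, √247). Since 43 and 247 are distinct squarefree integers > 1, their product 10621 is not a perfect square, so √247 ∉ Q(√43). By the tower law [K:Q] = [Q(√43,√247):Q(√43)] · [Q(√43):Q] = 2 · 2 = 4.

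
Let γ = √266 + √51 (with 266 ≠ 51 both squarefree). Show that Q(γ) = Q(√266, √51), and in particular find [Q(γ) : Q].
[Q(γ) : Q] = 4 (equivalently, Q(γ) = Q(√266, √51))

Obviously Q(γ) ⊆ Q(√266, √51), and [Q(√266, √51):Q] = 4 (since 266, 51 are distinct squarefree integers > 1 with 13566 not a perfect square). To show equality we compute the minimal polynomial of γ. From γ = √266 + √51: γ^2 = 266 + 2√(13566) + 51 = 317 + 2√(13566), so γ^2 - 317 = 2√(13566); squaring, (γ^2 - 317)^2 = 4·13566, i.e. γ^4 - 634γ^2 + 100489 - 54264 = 0, i.e. γ^4 - 634γ^2 + 46225 = 0. So γ is a root of x^4 - 634x^2 + 46225. This polynomial is irreducible over Q: it has no rational root (each ±√266 ± √51 is irrational), and any factorization into two quadratics over Q would force √(13566) ∈ Q (pairing opposite roots) or √266, √51 ∈ Q (other pairings), all impossible. Hence [Q(γ):Q] = 4 = [Q(√266, √51):Q], so Q(γ) = Q(√266, √51).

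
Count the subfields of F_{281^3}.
F_{281^3} has 2 subfields

The subfields of F_{p^n} are exactly the fields F_{p^d} for d | n (each is the fixed field of the unique index-d subgroup of Gal(F_{p^n}/F_p) ≅ Z/nZ). The divisors of n = 3 are {1, 3}, giving 2 subfields: F_{281^1}, F_{281^3}.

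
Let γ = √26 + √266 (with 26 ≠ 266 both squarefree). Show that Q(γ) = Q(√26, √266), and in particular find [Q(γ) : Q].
[Q(γ) : Q] = 4 (equivalently, Q(γ) = Q(√26, √266))

Obviously Q(γ) ⊆ Q(√26, √266), and [Q(√26, √266):Q] = 4 (since 26, 266 are distinct squarefree integers > 1 with 6916 not a perfect square). To show equality we compute the minimal polynomial of γ. From γ = √26 + √266: γ^2 = 26 + 2√(6916) + 266 = 292 + 2√(6916), so γ^2 - 292 = 2√(6916); squaring, (γ^2 - 292)^2 = 4·6916, i.e. γ^4 - 584γ^2 + 85264 - 27664 = 0, i.e. γ^4 - 584γ^2 + 57600 = 0. So γ is a root of x^4 - 584x^2 + 57600. This polynomial is irreducible over Q: it has no rational root (each ±√26 ± √266 is irrational), and any factorization into two quadratics over Q would force √(6916) ∈ Q (pairing opposite roots) or √26, √266 ∈ Q (other pairings), all impossible. Hence [Q(γ):Q] = 4 = [Q(√26, √266):Q], so Q(γ) = Q(√26, √266).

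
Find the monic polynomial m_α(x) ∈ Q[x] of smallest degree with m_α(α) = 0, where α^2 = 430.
m_α(x) = x^2 - 430

α satisfies α^2 - 430 = 0, so x^2 - 430 annihilates α. Since d = 430 is squarefree and ≠ 1, it is not a perfect square in Q, so x^2 - 430 has no rational root and is therefore irreducible over Q (a degree-2 polynomial over a field is irreducible iff it has no root). Hence m_α(x) = x^2 - 430.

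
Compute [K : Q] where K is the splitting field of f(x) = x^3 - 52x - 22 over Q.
[K : Q] = 6

By the rational root test, any rational root of the monic integer polynomial f(x) = x^3 - 52x - 22 must be an integer dividing the constant term -22, i.e. one of ±{1, 2, 11, 22}. Evaluating: f(1) = -73, f(-1) = 29, f(2) = -118, f(-2) = 74, f(11) = 737, f(-11) = -781, f(22) = 9482, f(-22) = -9526; none is 0, so f has no rational root and is therefore irreducible over Q (a cubic with no linear factor over a field is irreducible). For an irreducible cubic, the Galois group is A_3 or S_3 according as the discriminant disc(f) = -4a^3 - 27b^2 = -4·(-52)^3 - 27·(-22)^2 = 549364 is or is not a square in Q. Here disc(f) = 549364 is not a perfect square in Q, so the Galois group of f over Q is not contained in A_3 and must be all of S_3. The splitting field has degree |S_3| = 6 over Q, so [K : Q] = 6.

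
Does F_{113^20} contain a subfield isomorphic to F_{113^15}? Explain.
No: F_{113^15} is not a subfield of F_{113^20}

F_{p^m} embeds in F_{p^n} iff m | n. Here 15 ∤ 20 (since 20 = 1·15 + 5 with remainder 5 ≠ 0), so F_{113^15} is not a subfield of F_{113^20}. Equivalently: if it were, the tower law would give 15 = [F_{113^15}:F_113] dividing [F_{113^20}:F_113] = 20, contradiction.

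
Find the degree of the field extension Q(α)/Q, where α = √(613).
[Q(α):Q] = 2

[Q(α):Q] equals the degree of the minimal polynomial of α. Here α^2 = 613 and x^2 - 613 is irreducible (d = 613 is squarefree, ≠ 1, hence not a square), so deg(m_α) = 2. Thus [Q(α):Q] = 2.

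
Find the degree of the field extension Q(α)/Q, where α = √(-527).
[Q(α):Q] = 2

[Q(α):Q] equals the degree of the minimal polynomial of α. Here α^2 = -527 and x^2 + 527 is irreducible (d = -527 is squarefree, ≠ 1, hence not a square), so deg(m_α) = 2. Thus [Q(α):Q] = 2.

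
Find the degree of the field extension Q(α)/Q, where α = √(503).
[Q(α):Q] = 2

[Q(α):Q] equals the degree of the minimal polynomial of α. Here α^2 = 503 and x^2 - 503 is irreducible (d = 503 is squarefree, ≠ 1, hence not a square), so deg(m_α) = 2. Thus [Q(α):Q] = 2.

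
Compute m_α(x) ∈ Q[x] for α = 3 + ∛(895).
m_α(x) = x^3 - 9x^2 + 27x - 922

Set β = α - 3 = ∛(895), so β^3 = 895. Then (α - 3)^3 - 895 = 0, i.e. α is a root of g(x) = (x - 3)^3 - 895 = x^3 - 9x^2 + 27x - 922. Since g(x) = h(x - 3) where h(x) = x^3 - 895, and h is irreducible over Q (because 895 is not a perfect cube, so h has no rational root, and a monic cubic with no rational root is irreducible), g is also irreducible (irreducibility is preserved under the substitution x → x - 3). Hence m_α(x) = x^3 - 9x^2 + 27x - 922.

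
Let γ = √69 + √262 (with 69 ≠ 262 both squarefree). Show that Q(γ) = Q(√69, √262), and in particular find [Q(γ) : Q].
[Q(γ) : Q] = 4 (equivalently, Q(γ) = Q(√69, √262))

Obviously Q(γ) ⊆ Q(√69, √262), and [Q(√69, √262):Q] = 4 (since 69, 262 are distinct squarefree integers > 1 with 18078 not a perfect square). To show equality we compute the minimal polynomial of γ. From γ = √69 + √262: γ^2 = 69 + 2√(18078) + 262 = 331 + 2√(18078), so γ^2 - 331 = 2√(18078); squaring, (γ^2 - 331)^2 = 4·18078, i.e. γ^4 - 662γ^2 + 109561 - 72312 = 0, i.e. γ^4 - 662γ^2 + 37249 = 0. So γ is a root of x^4 - 662x^2 + 37249. This polynomial is irreducible over Q: it has no rational root (each ±√69 ± √262 is irrational), and any factorization into two quadratics over Q would force √(18078) ∈ Q (pairing opposite roots) or √69, √262 ∈ Q (other pairings), all impossible. Hence [Q(γ):Q] = 4 = [Q(√69, √262):Q], so Q(γ) = Q(√69, √262).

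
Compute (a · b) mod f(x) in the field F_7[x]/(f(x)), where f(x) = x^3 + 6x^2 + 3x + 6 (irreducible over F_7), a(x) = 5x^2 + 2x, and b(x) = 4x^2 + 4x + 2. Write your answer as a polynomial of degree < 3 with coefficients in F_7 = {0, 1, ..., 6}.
a · b ≡ 6x^2 + 6x + 6 (mod f(x))

Multiply in F_7[x]: a(x)·b(x) = (5x^2 + 2x)·(4x^2 + 4x + 2) = 6x^4 + 4x^2 + 4x. This has degree ≥ 3, so divide by f(x) over F_7: 6x^4 + 4x^2 + 4x = (6x + 6)·(x^3 + 6x^2 + 3x + 6) + (6x^2 + 6x + 6). Hence a·b ≡ 6x^2 + 6x + 6 (mod f). (F_7[x]/(f) is a field with 7^3 = 343 elements since f is irreducible of degree 3.)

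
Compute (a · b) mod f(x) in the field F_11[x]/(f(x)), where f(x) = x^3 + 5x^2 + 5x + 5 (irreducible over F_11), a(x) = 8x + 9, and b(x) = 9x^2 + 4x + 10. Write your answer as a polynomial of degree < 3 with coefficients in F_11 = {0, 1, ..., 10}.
a · b ≡ 6x^2 + 9x + 5 (mod f(x))

Multiply in F_11[x]: a(x)·b(x) = (8x + 9)·(9x^2 + 4x + 10) = 6x^3 + 3x^2 + 6x + 2. This has degree ≥ 3, so divide by f(x) over F_11: 6x^3 + 3x^2 + 6x + 2 = (6)·(x^3 + 5x^2 + 5x + 5) + (6x^2 + 9x + 5). Hence a·b ≡ 6x^2 + 9x + 5 (mod f). (F_11[x]/(f) is a field with 11^3 = 1331 elements since f is irreducible of degree 3.)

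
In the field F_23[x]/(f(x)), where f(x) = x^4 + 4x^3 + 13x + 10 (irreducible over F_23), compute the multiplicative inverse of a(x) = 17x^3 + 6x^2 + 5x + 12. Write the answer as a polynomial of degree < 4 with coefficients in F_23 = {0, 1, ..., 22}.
a(x)^(-1) ≡ 16x^3 + 10x^2 + 15x + 16 (mod f(x))

Since f is irreducible over F_23, F_23[x]/(f) is a field and a(x) ≠ 0 has an inverse. Apply the extended Euclidean algorithm to f(x) and a(x) in F_23[x]: f(x) = (19x + 3)·a(x) + (2x^2 + 20);  a(x) = (20x + 3)·(2x^2 + 20) + (19x + 21);  (2x^2 + 20) = (11x + 6)·(19x + 21) + (9). The last nonzero remainder is the constant 9 = gcd(f, a) in F_23. Back-substituting through the division chain expresses 9 = s(x)·a(x) + t(x)·f(x) with s(x) ≡ 6x^3 + 21x^2 + 20x + 6 (mod f), so (6x^3 + 21x^2 + 20x + 6)·a(x) ≡ 9 (mod f). Multiplying by 9^(-1) ≡ 18 in F_23 gives a(x)^(-1) ≡ 18·(6x^3 + 21x^2 + 20x + 6) ≡ 16x^3 + 10x^2 + 15x + 16 (mod f). Check: (17x^3 + 6x^2 + 5x + 12)·(16x^3 + 10x^2 + 15x + 16) = 19x^6 + 13x^5 + 4x^4 + 6x^3 + 15x^2 + 7x + 8 ≡ 1 (mod x^4 + 4x^3 + 13x + 10).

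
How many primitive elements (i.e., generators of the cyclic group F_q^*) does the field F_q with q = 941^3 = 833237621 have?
There are φ(833237620) = 325503360 primitive elements

F_q^* is cyclic of order q - 1 = 833237620. A cyclic group of order m has exactly φ(m) generators. Here m = 833237620 = 2^2 · 5 · 47 · 811 · 1093, so the number of primitive elements is φ(833237620) = 325503360.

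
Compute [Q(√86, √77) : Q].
[Q(√86, √77) : Q] = 4

[Q(√86):Q] = 2 (min poly x^2 - 86, irreducible since 86 is squarefree > 1). For the top step, suppose √77 ∈ Q(√86), say √77 = c + d√86 with c, d ∈ Q. Squaring: 77 = c^2 + 86d^2 + 2cd√86. Since √86 ∉ Q this forces 2cd = 0. If d = 0 then √77 = c ∈ Q, contradicting 77 squarefree > 1. If c = 0 then 77 = 86d^2, so 86·77 = (86d)^2 is a perfect square in Q — but 86·77 = 6622 is not a perfect square (since 86 and 77 are distinct squarefree integers). Contradiction. Hence √77 ∉ Q(√86), so x^2 - 77 stays irreducible over Q(√86) and [Q(√86, √77) : Q(√86)] = 2. By the tower law, [Q(√86, √77) : Q] = 2 · 2 = 4.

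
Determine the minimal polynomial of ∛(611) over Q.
m_α(x) = x^3 - 611

α satisfies α^3 = 611, so x^3 - 611 annihilates α. By the rational root test, a rational root p/q (in lowest terms) of x^3 - 611 would satisfy p^3 = 611 q^3, forcing q = 1 and p^3 = 611; but 611 is not a perfect cube, contradiction. A monic cubic over Q with no rational root is irreducible (any nontrivial factorization would include a linear factor). Hence x^3 - 611 is the minimal polynomial of α, and in particular [Q(α):Q] = 3.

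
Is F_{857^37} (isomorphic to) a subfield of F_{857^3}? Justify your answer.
No: F_{857^37} is not a subfield of F_{857^3}

F_{p^m} embeds in F_{p^n} iff m | n. Here 37 ∤ 3 (since 3 = 0·37 + 3 with remainder 3 ≠ 0), so F_{857^37} is not a subfield of F_{857^3}. Equivalently: if it were, the tower law would give 37 = [F_{857^37}:F_857] dividing [F_{857^3}:F_857] = 3, contradiction.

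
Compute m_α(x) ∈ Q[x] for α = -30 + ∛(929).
m_α(x) = x^3 + 90x^2 + 2700x + 26071

Set β = α + 30 = ∛(929), so β^3 = 929. Then (α + 30)^3 - 929 = 0, i.e. α is a root of g(x) = (x + 30)^3 - 929 = x^3 + 90x^2 + 2700x + 26071. Since g(x) = h(x + 30) where h(x) = x^3 - 929, and h is irreducible over Q (because 929 is not a perfect cube, so h has no rational root, and a monic cubic with no rational root is irreducible), g is also irreducible (irreducibility is preserved under the substitution x → x + 30). Hence m_α(x) = x^3 + 90x^2 + 2700x + 26071.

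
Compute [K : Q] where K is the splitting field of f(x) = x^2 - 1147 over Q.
[K : Q] = 2

f(x) = x^2 - 1147 factors as (x - √1147)(x + √1147). The splitting field is K = Q(√1147). Since 1147 is squarefree and > 1, it is not a perfect square, so x^2 - 1147 is irreducible over Q and [Q(√1147) : Q] = 2. Hence [K : Q] = 2.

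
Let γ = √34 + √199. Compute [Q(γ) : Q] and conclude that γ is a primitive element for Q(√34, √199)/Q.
[Q(γ) : Q] = 4 (equivalently, Q(γ) = Q(√34, √199))

Obviously Q(γ) ⊆ Q(√34, √199), and [Q(√34, √199):Q] = 4 (since 34, 199 are distinct squarefree integers > 1 with 6766 not a perfect square). To show equality we compute the minimal polynomial of γ. From γ = √34 + √199: γ^2 = 34 + 2√(6766) + 199 = 233 + 2√(6766), so γ^2 - 233 = 2√(6766); squaring, (γ^2 - 233)^2 = 4·6766, i.e. γ^4 - 466γ^2 + 54289 - 27064 = 0, i.e. γ^4 - 466γ^2 + 27225 = 0. So γ is a root of x^4 - 466x^2 + 27225. This polynomial is irreducible over Q: it has no rational root (each ±√34 ± √199 is irrational), and any factorization into two quadratics over Q would force √(6766) ∈ Q (pairing opposite roots) or √34, √199 ∈ Q (other pairings), all impossible. Hence [Q(γ):Q] = 4 = [Q(√34, √199):Q], so Q(γ) = Q(√34, √199).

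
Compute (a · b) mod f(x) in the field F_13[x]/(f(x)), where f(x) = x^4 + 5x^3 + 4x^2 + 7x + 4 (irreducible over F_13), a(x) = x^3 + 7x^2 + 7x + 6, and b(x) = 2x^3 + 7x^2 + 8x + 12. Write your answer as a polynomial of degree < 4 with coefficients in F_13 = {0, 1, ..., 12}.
a · b ≡ 5x^3 + 6x + 1 (mod f(x))

Multiply in F_13[x]: a(x)·b(x) = (x^3 + 7x^2 + 7x + 6)·(2x^3 + 7x^2 + 8x + 12) = 2x^6 + 8x^5 + 6x^4 + 12x^3 + 2x + 7. This has degree ≥ 4, so divide by f(x) over F_13: 2x^6 + 8x^5 + 6x^4 + 12x^3 + 2x + 7 = (2x^2 + 11x + 8)·(x^4 + 5x^3 + 4x^2 + 7x + 4) + (5x^3 + 6x + 1). Hence a·b ≡ 5x^3 + 6x + 1 (mod f). (F_13[x]/(f) is a field with 13^4 = 28561 elements since f is irreducible of degree 4.)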